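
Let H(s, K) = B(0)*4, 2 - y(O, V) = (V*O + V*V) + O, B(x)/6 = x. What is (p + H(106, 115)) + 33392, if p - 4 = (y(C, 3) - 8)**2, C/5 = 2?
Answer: 36421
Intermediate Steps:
C = 10 (C = 5*2 = 10)
B(x) = 6*x
y(O, V) = 2 - O - V**2 - O*V (y(O, V) = 2 - ((V*O + V*V) + O) = 2 - ((O*V + V**2) + O) = 2 - ((V**2 + O*V) + O) = 2 - (O + V**2 + O*V) = 2 + (-O - V**2 - O*V) = 2 - O - V**2 - O*V)
p = 3029 (p = 4 + ((2 - 1*10 - 1*3**2 - 1*10*3) - 8)**2 = 4 + ((2 - 10 - 1*9 - 30) - 8)**2 = 4 + ((2 - 10 - 9 - 30) - 8)**2 = 4 + (-47 - 8)**2 = 4 + (-55)**2 = 4 + 3025 = 3029)
H(s, K) = 0 (H(s, K) = (6*0)*4 = 0*4 = 0)
(p + H(106, 115)) + 33392 = (3029 + 0) + 33392 = 3029 + 33392 = 36421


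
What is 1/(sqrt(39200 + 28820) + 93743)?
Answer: 93743/8787682029 - 2*sqrt(17005)/8787682029 ≈ 1.0638e-5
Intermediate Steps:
1/(sqrt(39200 + 28820) + 93743) = 1/(sqrt(68020) + 93743) = 1/(2*sqrt(17005) + 93743) = 1/(93743 + 2*sqrt(17005))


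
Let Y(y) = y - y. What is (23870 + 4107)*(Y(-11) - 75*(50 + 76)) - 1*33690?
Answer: -264416340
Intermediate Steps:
Y(y) = 0
(23870 + 4107)*(Y(-11) - 75*(50 + 76)) - 1*33690 = (23870 + 4107)*(0 - 75*(50 + 76)) - 1*33690 = 27977*(0 - 75*126) - 33690 = 27977*(0 - 9450) - 33690 = 27977*(-9450) - 33690 = -264382650 - 33690 = -264416340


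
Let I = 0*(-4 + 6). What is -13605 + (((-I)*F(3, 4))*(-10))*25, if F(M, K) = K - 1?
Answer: -13605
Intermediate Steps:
I = 0 (I = 0*2 = 0)
F(M, K) = -1 + K
-13605 + (((-I)*F(3, 4))*(-10))*25 = -13605 + (((-1*0)*(-1 + 4))*(-10))*25 = -13605 + ((0*3)*(-10))*25 = -13605 + (0*(-10))*25 = -13605 + 0*25 = -13605 + 0 = -13605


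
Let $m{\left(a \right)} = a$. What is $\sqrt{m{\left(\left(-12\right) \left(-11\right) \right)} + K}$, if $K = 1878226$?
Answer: $\sqrt{1878358} \approx 1370.5$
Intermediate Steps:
$\sqrt{m{\left(\left(-12\right) \left(-11\right) \right)} + K} = \sqrt{\left(-12\right) \left(-11\right) + 1878226} = \sqrt{132 + 1878226} = \sqrt{1878358}$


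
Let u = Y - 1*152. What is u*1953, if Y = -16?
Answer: -328104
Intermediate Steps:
u = -168 (u = -16 - 1*152 = -16 - 152 = -168)
u*1953 = -168*1953 = -328104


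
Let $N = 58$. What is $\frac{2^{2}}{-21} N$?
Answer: $- \frac{232}{21} \approx -11.048$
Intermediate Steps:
$\frac{2^{2}}{-21} N = \frac{2^{2}}{-21} \cdot 58 = 4 \left(- \frac{1}{21}\right) 58 = \left(- \frac{4}{21}\right) 58 = - \frac{232}{21}$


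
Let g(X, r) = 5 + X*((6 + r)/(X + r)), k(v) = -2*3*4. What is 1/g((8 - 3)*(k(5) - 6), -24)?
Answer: -29/305 ≈ -0.095082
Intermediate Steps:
k(v) = -24 (k(v) = -6*4 = -24)
g(X, r) = 5 + X*(6 + r)/(X + r) (g(X, r) = 5 + X*((6 + r)/(X + r)) = 5 + X*(6 + r)/(X + r))
1/g((8 - 3)*(k(5) - 6), -24) = 1/((5*(-24) + 11*((8 - 3)*(-24 - 6)) + ((8 - 3)*(-24 - 6))*(-24))/((8 - 3)*(-24 - 6) - 24)) = 1/((-120 + 11*(5*(-30)) + (5*(-30))*(-24))/(5*(-30) - 24)) = 1/((-120 + 11*(-150) - 150*(-24))/(-150 - 24)) = 1/((-120 - 1650 + 3600)/(-174)) = 1/(-1/174*1830) = 1/(-305/29) = -29/305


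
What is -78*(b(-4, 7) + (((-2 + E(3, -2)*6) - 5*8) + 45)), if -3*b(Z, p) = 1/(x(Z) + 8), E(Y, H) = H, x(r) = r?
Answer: 1417/2 ≈ 708.50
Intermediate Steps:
b(Z, p) = -1/(3*(8 + Z)) (b(Z, p) = -1/(3*(Z + 8)) = -1/(3*(8 + Z)))
-78*(b(-4, 7) + (((-2 + E(3, -2)*6) - 5*8) + 45)) = -78*(-1/(24 + 3*(-4)) + (((-2 - 2*6) - 5*8) + 45)) = -78*(-1/(24 - 12) + (((-2 - 12) - 40) + 45)) = -78*(-1/12 + ((-14 - 40) + 45)) = -78*(-1*1/12 + (-54 + 45)) = -78*(-1/12 - 9) = -78*(-109/12) = 1417/2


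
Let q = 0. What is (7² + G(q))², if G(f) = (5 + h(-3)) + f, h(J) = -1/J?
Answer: 26569/9 ≈ 2952.1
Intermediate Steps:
G(f) = 16/3 + f (G(f) = (5 - 1/(-3)) + f = (5 - 1*(-⅓)) + f = (5 + ⅓) + f = 16/3 + f)
(7² + G(q))² = (7² + (16/3 + 0))² = (49 + 16/3)² = (163/3)² = 26569/9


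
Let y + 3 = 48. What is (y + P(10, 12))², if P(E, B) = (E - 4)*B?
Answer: 13689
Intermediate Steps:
P(E, B) = B*(-4 + E) (P(E, B) = (-4 + E)*B = B*(-4 + E))
y = 45 (y = -3 + 48 = 45)
(y + P(10, 12))² = (45 + 12*(-4 + 10))² = (45 + 12*6)² = (45 + 72)² = 117² = 13689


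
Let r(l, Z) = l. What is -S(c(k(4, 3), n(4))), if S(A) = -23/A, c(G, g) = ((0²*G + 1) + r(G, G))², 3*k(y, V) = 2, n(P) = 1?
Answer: 207/25 ≈ 8.2800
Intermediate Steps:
k(y, V) = ⅔ (k(y, V) = (⅓)*2 = ⅔)
c(G, g) = (1 + G)² (c(G, g) = ((0²*G + 1) + G)² = ((0*G + 1) + G)² = ((0 + 1) + G)² = (1 + G)²)
-S(c(k(4, 3), n(4))) = -(-23)/((1 + ⅔)²) = -(-23)/((5/3)²) = -(-23)/25/9 = -(-23)*9/25 = -1*(-207/25) = 207/25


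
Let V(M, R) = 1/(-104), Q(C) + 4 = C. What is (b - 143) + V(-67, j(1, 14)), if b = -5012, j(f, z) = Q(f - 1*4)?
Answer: -536121/104 ≈ -5155.0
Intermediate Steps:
Q(C) = -4 + C
j(f, z) = -8 + f (j(f, z) = -4 + (f - 1*4) = -4 + (f - 4) = -4 + (-4 + f) = -8 + f)
V(M, R) = -1/104
(b - 143) + V(-67, j(1, 14)) = (-5012 - 143) - 1/104 = -5155 - 1/104 = -536121/104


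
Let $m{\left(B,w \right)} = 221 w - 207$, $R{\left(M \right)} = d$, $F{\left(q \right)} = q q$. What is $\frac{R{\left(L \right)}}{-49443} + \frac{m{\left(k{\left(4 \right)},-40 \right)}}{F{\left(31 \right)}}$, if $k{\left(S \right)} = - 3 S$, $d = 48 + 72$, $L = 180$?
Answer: $- \frac{149142047}{15838241} \approx -9.4166$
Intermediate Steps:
$d = 120$
$F{\left(q \right)} = q^{2}$
$R{\left(M \right)} = 120$
$m{\left(B,w \right)} = -207 + 221 w$
$\frac{R{\left(L \right)}}{-49443} + \frac{m{\left(k{\left(4 \right)},-40 \right)}}{F{\left(31 \right)}} = \frac{120}{-49443} + \frac{-207 + 221 \left(-40\right)}{31^{2}} = 120 \left(- \frac{1}{49443}\right) + \frac{-207 - 8840}{961} = - \frac{40}{16481} - \frac{9047}{961} = - \frac{149142047}{15838241}$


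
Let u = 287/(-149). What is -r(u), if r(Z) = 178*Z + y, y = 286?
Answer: 8472/149 ≈ 56.859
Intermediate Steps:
u = -287/149 (u = 287*(-1/149) = -287/149 ≈ -1.9262)
r(Z) = 286 + 178*Z (r(Z) = 178*Z + 286 = 286 + 178*Z)
-r(u) = -(286 + 178*(-287/149)) = -(286 - 51086/149) = -1*(-8472/149) = 8472/149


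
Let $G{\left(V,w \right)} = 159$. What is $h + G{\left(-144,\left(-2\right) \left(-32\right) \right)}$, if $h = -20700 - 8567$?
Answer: $-29108$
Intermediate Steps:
$h = -29267$
$h + G{\left(-144,\left(-2\right) \left(-32\right) \right)} = -29267 + 159 = -29108$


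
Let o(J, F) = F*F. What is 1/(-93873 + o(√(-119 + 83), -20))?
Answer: -1/93473 ≈ -1.0698e-5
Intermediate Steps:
o(J, F) = F²
1/(-93873 + o(√(-119 + 83), -20)) = 1/(-93873 + (-20)²) = 1/(-93873 + 400) = 1/(-93473) = -1/93473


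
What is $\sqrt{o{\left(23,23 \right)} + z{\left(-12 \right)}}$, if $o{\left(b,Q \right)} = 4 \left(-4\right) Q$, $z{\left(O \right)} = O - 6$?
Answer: $i \sqrt{386} \approx 19.647 i$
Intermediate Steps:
$z{\left(O \right)} = -6 + O$
$o{\left(b,Q \right)} = - 16 Q$
$\sqrt{o{\left(23,23 \right)} + z{\left(-12 \right)}} = \sqrt{\left(-16\right) 23 - 18} = \sqrt{-368 - 18} = \sqrt{-386} = i \sqrt{386}$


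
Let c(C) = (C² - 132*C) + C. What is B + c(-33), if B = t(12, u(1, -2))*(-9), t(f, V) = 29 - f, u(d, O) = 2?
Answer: 5259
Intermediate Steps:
c(C) = C² - 131*C
B = -153 (B = (29 - 1*12)*(-9) = (29 - 12)*(-9) = 17*(-9) = -153)
B + c(-33) = -153 - 33*(-131 - 33) = -153 - 33*(-164) = -153 + 5412 = 5259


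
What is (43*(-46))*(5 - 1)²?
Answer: -31648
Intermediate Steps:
(43*(-46))*(5 - 1)² = -1978*4² = -1978*16 = -31648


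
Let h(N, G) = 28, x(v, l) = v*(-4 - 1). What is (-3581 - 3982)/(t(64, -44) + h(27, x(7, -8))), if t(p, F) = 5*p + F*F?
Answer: -7563/2284 ≈ -3.3113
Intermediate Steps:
x(v, l) = -5*v (x(v, l) = v*(-5) = -5*v)
t(p, F) = F² + 5*p (t(p, F) = 5*p + F² = F² + 5*p)
(-3581 - 3982)/(t(64, -44) + h(27, x(7, -8))) = (-3581 - 3982)/(((-44)² + 5*64) + 28) = -7563/((1936 + 320) + 28) = -7563/(2256 + 28) = -7563/2284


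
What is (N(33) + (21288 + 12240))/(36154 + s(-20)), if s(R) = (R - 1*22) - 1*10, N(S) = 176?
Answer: 1532/1641 ≈ 0.93358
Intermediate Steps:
s(R) = -32 + R (s(R) = (R - 22) - 10 = (-22 + R) - 10 = -32 + R)
(N(33) + (21288 + 12240))/(36154 + s(-20)) = (176 + (21288 + 12240))/(36154 + (-32 - 20)) = (176 + 33528)/(36154 - 52) = 33704/36102 = 33704*(1/36102) = 1532/1641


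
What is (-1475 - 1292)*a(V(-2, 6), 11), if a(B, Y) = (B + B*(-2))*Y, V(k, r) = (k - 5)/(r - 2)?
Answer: -213059/4 ≈ -53265.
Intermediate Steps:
V(k, r) = (-5 + k)/(-2 + r)
a(B, Y) = -B*Y (a(B, Y) = (B - 2*B)*Y = (-B)*Y = -B*Y)
(-1475 - 1292)*a(V(-2, 6), 11) = (-1475 - 1292)*(-1*(-5 - 2)/(-2 + 6)*11) = -(-2767)*-7/4*11 = -(-2767)*(¼)*(-7)*11 = -(-2767)*(-7)*11/4 = -2767*77/4 = -213059/4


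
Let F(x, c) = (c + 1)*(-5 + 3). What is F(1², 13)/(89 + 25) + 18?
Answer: 1012/57 ≈ 17.754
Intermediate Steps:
F(x, c) = -2 - 2*c (F(x, c) = (1 + c)*(-2) = -2 - 2*c)
F(1², 13)/(89 + 25) + 18 = (-2 - 2*13)/(89 + 25) + 18 = (-2 - 26)/114 + 18 = (1/114)*(-28) + 18 = -14/57 + 18 = 1012/57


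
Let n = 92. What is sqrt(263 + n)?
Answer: sqrt(355) ≈ 18.841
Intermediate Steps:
sqrt(263 + n) = sqrt(263 + 92) = sqrt(355)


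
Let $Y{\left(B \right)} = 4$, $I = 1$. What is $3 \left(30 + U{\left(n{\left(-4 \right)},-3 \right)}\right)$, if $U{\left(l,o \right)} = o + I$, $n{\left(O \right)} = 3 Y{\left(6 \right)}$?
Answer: $84$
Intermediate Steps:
$n{\left(O \right)} = 12$ ($n{\left(O \right)} = 3 \cdot 4 = 12$)
$U{\left(l,o \right)} = 1 + o$ ($U{\left(l,o \right)} = o + 1 = 1 + o$)
$3 \left(30 + U{\left(n{\left(-4 \right)},-3 \right)}\right) = 3 \left(30 + \left(1 - 3\right)\right) = 3 \left(30 - 2\right) = 3 \cdot 28 = 84$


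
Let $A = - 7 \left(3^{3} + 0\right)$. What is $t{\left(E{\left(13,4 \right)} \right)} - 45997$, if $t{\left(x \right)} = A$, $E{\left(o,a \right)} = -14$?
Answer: $-46186$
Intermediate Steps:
$A = -189$ ($A = - 7 \left(27 + 0\right) = \left(-7\right) 27 = -189$)
$t{\left(x \right)} = -189$
$t{\left(E{\left(13,4 \right)} \right)} - 45997 = -189 - 45997 = -46186$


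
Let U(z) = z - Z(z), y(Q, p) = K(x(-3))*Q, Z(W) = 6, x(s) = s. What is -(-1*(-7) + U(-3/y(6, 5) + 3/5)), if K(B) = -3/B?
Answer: -11/10 ≈ -1.1000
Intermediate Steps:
y(Q, p) = Q (y(Q, p) = (-3/(-3))*Q = (-3*(-⅓))*Q = 1*Q = Q)
U(z) = -6 + z (U(z) = z - 1*6 = z - 6 = -6 + z)
-(-1*(-7) + U(-3/y(6, 5) + 3/5)) = -(-1*(-7) + (-6 + (-3/6 + 3/5))) = -(7 + (-6 + (-3*⅙ + 3*(⅕)))) = -(7 + (-6 + (-½ + ⅗))) = -(7 + (-6 + ⅒)) = -(7 - 59/10) = -1*11/10 = -11/10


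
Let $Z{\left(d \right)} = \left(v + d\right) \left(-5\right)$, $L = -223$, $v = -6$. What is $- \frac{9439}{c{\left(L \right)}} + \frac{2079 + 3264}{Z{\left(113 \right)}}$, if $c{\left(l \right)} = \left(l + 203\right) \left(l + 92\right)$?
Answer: $- \frac{761941}{56068} \approx -13.59$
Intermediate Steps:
$c{\left(l \right)} = \left(92 + l\right) \left(203 + l\right)$ ($c{\left(l \right)} = \left(203 + l\right) \left(92 + l\right) = \left(92 + l\right) \left(203 + l\right)$)
$Z{\left(d \right)} = 30 - 5 d$ ($Z{\left(d \right)} = \left(-6 + d\right) \left(-5\right) = 30 - 5 d$)
$- \frac{9439}{c{\left(L \right)}} + \frac{2079 + 3264}{Z{\left(113 \right)}} = - \frac{9439}{18676 + \left(-223\right)^{2} + 295 \left(-223\right)} + \frac{2079 + 3264}{30 - 565} = - \frac{9439}{18676 + 49729 - 65785} + \frac{5343}{30 - 565} = - \frac{9439}{2620} + \frac{5343}{-535} = \left(-9439\right) \frac{1}{2620} + 5343 \left(- \frac{1}{535}\right) = - \frac{9439}{2620} - \frac{5343}{535} = - \frac{761941}{56068}$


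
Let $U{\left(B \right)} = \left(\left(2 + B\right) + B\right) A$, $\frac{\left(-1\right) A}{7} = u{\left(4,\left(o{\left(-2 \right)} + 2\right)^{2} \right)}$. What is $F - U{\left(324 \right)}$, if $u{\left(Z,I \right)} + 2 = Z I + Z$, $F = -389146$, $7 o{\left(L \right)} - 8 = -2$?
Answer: $- \frac{1620322}{7} \approx -2.3147 \cdot 10^{5}$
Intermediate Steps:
$o{\left(L \right)} = \frac{6}{7}$ ($o{\left(L \right)} = \frac{8}{7} + \frac{1}{7} \left(-2\right) = \frac{8}{7} - \frac{2}{7} = \frac{6}{7}$)
$u{\left(Z,I \right)} = -2 + Z + I Z$ ($u{\left(Z,I \right)} = -2 + \left(Z I + Z\right) = -2 + \left(I Z + Z\right) = -2 + \left(Z + I Z\right) = -2 + Z + I Z$)
$A = - \frac{1698}{7}$ ($A = - 7 \left(-2 + 4 + \left(\frac{6}{7} + 2\right)^{2} \cdot 4\right) = - 7 \left(-2 + 4 + \left(\frac{20}{7}\right)^{2} \cdot 4\right) = - 7 \left(-2 + 4 + \frac{400}{49} \cdot 4\right) = - 7 \left(-2 + 4 + \frac{1600}{49}\right) = \left(-7\right) \frac{1698}{49} = - \frac{1698}{7} \approx -242.57$)
$U{\left(B \right)} = - \frac{3396}{7} - \frac{3396 B}{7}$ ($U{\left(B \right)} = \left(\left(2 + B\right) + B\right) \left(- \frac{1698}{7}\right) = \left(2 + 2 B\right) \left(- \frac{1698}{7}\right) = - \frac{3396}{7} - \frac{3396 B}{7}$)
$F - U{\left(324 \right)} = -389146 - \left(- \frac{3396}{7} - \frac{1100304}{7}\right) = -389146 - - \frac{1103700}{7} = -389146 + \frac{1103700}{7} = - \frac{1620322}{7}$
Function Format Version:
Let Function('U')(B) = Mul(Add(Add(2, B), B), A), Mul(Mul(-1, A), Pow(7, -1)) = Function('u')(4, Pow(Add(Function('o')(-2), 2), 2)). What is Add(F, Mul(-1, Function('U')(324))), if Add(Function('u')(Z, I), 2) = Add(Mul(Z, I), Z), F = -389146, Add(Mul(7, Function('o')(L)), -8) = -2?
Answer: Rational(-1620322, 7) ≈ -2.3147e+5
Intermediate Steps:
Function('o')(L) = Rational(6, 7) (Function('o')(L) = Add(Rational(8, 7), Mul(Rational(1, 7), -2)) = Add(Rational(8, 7), Rational(-2, 7)) = Rational(6, 7))
Function('u')(Z, I) = Add(-2, Z, Mul(I, Z)) (Function('u')(Z, I) = Add(-2, Add(Mul(Z, I), Z)) = Add(-2, Add(Mul(I, Z), Z)) = Add(-2, Add(Z, Mul(I, Z))) = Add(-2, Z, Mul(I, Z)))
A = Rational(-1698, 7) (A = Mul(-7, Add(-2, 4, Mul(Pow(Add(Rational(6, 7), 2), 2), 4))) = Mul(-7, Add(-2, 4, Mul(Pow(Rational(20, 7), 2), 4))) = Mul(-7, Add(-2, 4, Mul(Rational(400, 49), 4))) = Mul(-7, Add(-2, 4, Rational(1600, 49))) = Mul(-7, Rational(1698, 49)) = Rational(-1698, 7) ≈ -242.57)
Function('U')(B) = Add(Rational(-3396, 7), Mul(Rational(-3396, 7), B)) (Function('U')(B) = Mul(Add(Add(2, B), B), Rational(-1698, 7)) = Mul(Add(2, Mul(2, B)), Rational(-1698, 7)) = Add(Rational(-3396, 7), Mul(Rational(-3396, 7), B)))
Add(F, Mul(-1, Function('U')(324))) = Add(-389146, Mul(-1, Add(Rational(-3396, 7), Mul(Rational(-3396, 7), 324)))) = Add(-389146, Mul(-1, Add(Rational(-3396, 7), Rational(-1100304, 7)))) = Add(-389146, Mul(-1, Rational(-1103700, 7))) = Add(-389146, Rational(1103700, 7)) = Rational(-1620322, 7)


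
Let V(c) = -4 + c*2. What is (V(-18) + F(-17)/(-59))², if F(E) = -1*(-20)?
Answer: 5664400/3481 ≈ 1627.2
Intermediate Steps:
F(E) = 20
V(c) = -4 + 2*c
(V(-18) + F(-17)/(-59))² = ((-4 + 2*(-18)) + 20/(-59))² = ((-4 - 36) + 20*(-1/59))² = (-40 - 20/59)² = (-2380/59)² = 5664400/3481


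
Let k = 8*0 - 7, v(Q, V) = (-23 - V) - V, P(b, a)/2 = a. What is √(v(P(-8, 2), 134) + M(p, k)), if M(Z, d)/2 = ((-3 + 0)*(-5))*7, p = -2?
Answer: 9*I ≈ 9.0*I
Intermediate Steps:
P(b, a) = 2*a
v(Q, V) = -23 - 2*V
k = -7 (k = 0 - 7 = -7)
M(Z, d) = 210 (M(Z, d) = 2*(((-3 + 0)*(-5))*7) = 2*(-3*(-5)*7) = 2*(15*7) = 2*105 = 210)
√(v(P(-8, 2), 134) + M(p, k)) = √((-23 - 2*134) + 210) = √((-23 - 268) + 210) = √(-291 + 210) = √(-81) = 9*I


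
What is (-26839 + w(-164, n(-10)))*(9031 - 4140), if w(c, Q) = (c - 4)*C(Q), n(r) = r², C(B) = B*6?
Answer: -624282349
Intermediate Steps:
C(B) = 6*B
w(c, Q) = 6*Q*(-4 + c) (w(c, Q) = (c - 4)*(6*Q) = (-4 + c)*(6*Q) = 6*Q*(-4 + c))
(-26839 + w(-164, n(-10)))*(9031 - 4140) = (-26839 + 6*(-10)²*(-4 - 164))*(9031 - 4140) = (-26839 + 6*100*(-168))*4891 = (-26839 - 100800)*4891 = -127639*4891 = -624282349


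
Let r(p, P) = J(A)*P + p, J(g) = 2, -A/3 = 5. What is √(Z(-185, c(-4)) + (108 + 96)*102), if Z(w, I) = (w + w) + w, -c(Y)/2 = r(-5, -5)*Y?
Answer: √20253 ≈ 142.31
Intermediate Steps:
A = -15 (A = -3*5 = -15)
r(p, P) = p + 2*P (r(p, P) = 2*P + p = p + 2*P)
c(Y) = 30*Y (c(Y) = -2*(-5 + 2*(-5))*Y = -2*(-5 - 10)*Y = -(-30)*Y = 30*Y)
Z(w, I) = 3*w (Z(w, I) = 2*w + w = 3*w)
√(Z(-185, c(-4)) + (108 + 96)*102) = √(3*(-185) + (108 + 96)*102) = √(-555 + 204*102) = √(-555 + 20808) = √20253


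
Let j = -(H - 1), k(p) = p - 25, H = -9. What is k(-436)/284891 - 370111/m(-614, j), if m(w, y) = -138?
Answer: 105441229283/39314958 ≈ 2682.0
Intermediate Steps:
k(p) = -25 + p
j = 10 (j = -(-9 - 1) = -1*(-10) = 10)
k(-436)/284891 - 370111/m(-614, j) = (-25 - 436)/284891 - 370111/(-138) = -461*1/284891 - 370111*(-1/138) = -461/284891 + 370111/138 = 105441229283/39314958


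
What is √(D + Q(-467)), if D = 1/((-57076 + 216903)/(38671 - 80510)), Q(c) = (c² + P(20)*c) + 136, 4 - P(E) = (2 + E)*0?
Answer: 20*√13816903662067/159827 ≈ 465.14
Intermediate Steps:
P(E) = 4 (P(E) = 4 - (2 + E)*0 = 4 - 1*0 = 4 + 0 = 4)
Q(c) = 136 + c² + 4*c (Q(c) = (c² + 4*c) + 136 = 136 + c² + 4*c)
D = -41839/159827 (D = 1/(159827/(-41839)) = 1/(159827*(-1/41839)) = 1/(-159827/41839) = -41839/159827 ≈ -0.26178)
√(D + Q(-467)) = √(-41839/159827 + (136 + (-467)² + 4*(-467))) = √(-41839/159827 + (136 + 218089 - 1868)) = √(-41839/159827 + 216357) = √(34579648400/159827) = 20*√13816903662067/159827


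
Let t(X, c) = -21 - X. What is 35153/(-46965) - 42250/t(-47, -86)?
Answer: -76353278/46965 ≈ -1625.7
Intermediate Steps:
35153/(-46965) - 42250/t(-47, -86) = 35153/(-46965) - 42250/(-21 - 1*(-47)) = 35153*(-1/46965) - 42250/(-21 + 47) = -35153/46965 - 42250/26 = -35153/46965 - 42250*1/26 = -35153/46965 - 1625 = -76353278/46965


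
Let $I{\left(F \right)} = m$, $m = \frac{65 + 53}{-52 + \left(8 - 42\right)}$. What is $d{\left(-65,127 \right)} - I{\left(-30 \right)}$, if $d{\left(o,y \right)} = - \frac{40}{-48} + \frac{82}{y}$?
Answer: $\frac{93419}{32766} \approx 2.8511$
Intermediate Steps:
$m = - \frac{59}{43}$ ($m = \frac{118}{-52 + \left(8 - 42\right)} = \frac{118}{-52 - 34} = \frac{118}{-86} = 118 \left(- \frac{1}{86}\right) = - \frac{59}{43} \approx -1.3721$)
$d{\left(o,y \right)} = \frac{5}{6} + \frac{82}{y}$ ($d{\left(o,y \right)} = \left(-40\right) \left(- \frac{1}{48}\right) + \frac{82}{y} = \frac{5}{6} + \frac{82}{y}$)
$I{\left(F \right)} = - \frac{59}{43}$
$d{\left(-65,127 \right)} - I{\left(-30 \right)} = \left(\frac{5}{6} + \frac{82}{127}\right) - - \frac{59}{43} = \left(\frac{5}{6} + 82 \cdot \frac{1}{127}\right) + \frac{59}{43} = \left(\frac{5}{6} + \frac{82}{127}\right) + \frac{59}{43} = \frac{1127}{762} + \frac{59}{43} = \frac{93419}{32766}$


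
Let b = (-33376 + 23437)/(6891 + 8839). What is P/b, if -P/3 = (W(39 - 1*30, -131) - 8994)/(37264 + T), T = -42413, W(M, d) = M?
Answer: 141334050/17058637 ≈ 8.2852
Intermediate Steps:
b = -9939/15730 ≈ -0.63185
P = -26955/5149 (P = -3*((39 - 1*30) - 8994)/(37264 - 42413) = -3*((39 - 30) - 8994)/(-5149) = -3*(9 - 8994)*(-1)/5149 = -(-26955)*(-1)/5149 = -3*8985/5149 = -26955/5149 ≈ -5.2350)
P/b = -26955/(5149*(-9939/15730)) = -26955/5149*(-15730/9939) = 141334050/17058637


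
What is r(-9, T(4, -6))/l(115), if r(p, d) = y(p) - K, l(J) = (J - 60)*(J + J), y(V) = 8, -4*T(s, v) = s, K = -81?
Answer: 89/12650 ≈ 0.0070356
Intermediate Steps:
T(s, v) = -s/4
l(J) = 2*J*(-60 + J) (l(J) = (-60 + J)*(2*J) = 2*J*(-60 + J))
r(p, d) = 89 (r(p, d) = 8 - 1*(-81) = 8 + 81 = 89)
r(-9, T(4, -6))/l(115) = 89/((2*115*(-60 + 115))) = 89/((2*115*55)) = 89/12650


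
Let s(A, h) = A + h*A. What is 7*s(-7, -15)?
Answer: 686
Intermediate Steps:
s(A, h) = A + A*h
7*s(-7, -15) = 7*(-7*(1 - 15)) = 7*(-7*(-14)) = 7*98 = 686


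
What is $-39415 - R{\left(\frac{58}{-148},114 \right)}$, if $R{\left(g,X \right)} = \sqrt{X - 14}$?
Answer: $-39425$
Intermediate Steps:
$R{\left(g,X \right)} = \sqrt{-14 + X}$
$-39415 - R{\left(\frac{58}{-148},114 \right)} = -39415 - \sqrt{-14 + 114} = -39415 - \sqrt{100} = -39415 - 10 = -39425$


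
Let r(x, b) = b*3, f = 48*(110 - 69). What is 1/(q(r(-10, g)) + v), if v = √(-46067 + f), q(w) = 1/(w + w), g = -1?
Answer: -6/1587565 - 36*I*√44099/1587565 ≈ -3.7794e-6 - 0.004762*I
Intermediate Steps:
f = 1968 (f = 48*41 = 1968)
r(x, b) = 3*b
q(w) = 1/(2*w)
v = I*√44099 (v = √(-46067 + 1968) = √(-44099) = I*√44099 ≈ 210.0*I)
1/(q(r(-10, g)) + v) = 1/(1/(2*((3*(-1)))) + I*√44099) = 1/((½)/(-3) + I*√44099) = 1/((½)*(-⅓) + I*√44099) = 1/(-⅙ + I*√44099)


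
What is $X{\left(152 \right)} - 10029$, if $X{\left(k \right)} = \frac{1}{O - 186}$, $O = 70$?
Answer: $- \frac{1163365}{116} \approx -10029.0$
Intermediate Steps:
$X{\left(k \right)} = - \frac{1}{116}$ ($X{\left(k \right)} = \frac{1}{70 - 186} = \frac{1}{-116} = - \frac{1}{116}$)
$X{\left(152 \right)} - 10029 = - \frac{1}{116} - 10029 = - \frac{1163365}{116}$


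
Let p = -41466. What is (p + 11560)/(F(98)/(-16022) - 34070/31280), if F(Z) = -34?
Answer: 749396749648/27240301 ≈ 27511.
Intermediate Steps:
(p + 11560)/(F(98)/(-16022) - 34070/31280) = (-41466 + 11560)/(-34/(-16022) - 34070/31280) = -29906/(-34*(-1/16022) - 34070*1/31280) = -29906/(17/8011 - 3407/3128) = -29906/(-27240301/25058408) = -29906*(-25058408/27240301) = 749396749648/27240301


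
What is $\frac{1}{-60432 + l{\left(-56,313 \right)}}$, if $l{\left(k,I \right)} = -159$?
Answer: $- \frac{1}{60591} \approx -1.6504 \cdot 10^{-5}$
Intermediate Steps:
$\frac{1}{-60432 + l{\left(-56,313 \right)}} = \frac{1}{-60432 - 159} = \frac{1}{-60591} = - \frac{1}{60591}$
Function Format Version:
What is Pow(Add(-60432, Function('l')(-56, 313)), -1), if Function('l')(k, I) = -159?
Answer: Rational(-1, 60591) ≈ -1.6504e-5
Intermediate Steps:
Pow(Add(-60432, Function('l')(-56, 313)), -1) = Pow(Add(-60432, -159), -1) = Pow(-60591, -1) = Rational(-1, 60591)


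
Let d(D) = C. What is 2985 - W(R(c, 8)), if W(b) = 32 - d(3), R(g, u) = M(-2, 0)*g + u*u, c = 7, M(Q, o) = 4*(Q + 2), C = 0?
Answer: 2953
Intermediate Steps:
d(D) = 0
M(Q, o) = 8 + 4*Q (M(Q, o) = 4*(2 + Q) = 8 + 4*Q)
R(g, u) = u**2 (R(g, u) = (8 + 4*(-2))*g + u*u = (8 - 8)*g + u**2 = 0*g + u**2 = 0 + u**2 = u**2)
W(b) = 32 (W(b) = 32 - 1*0 = 32 + 0 = 32)
2985 - W(R(c, 8)) = 2985 - 1*32 = 2985 - 32 = 2953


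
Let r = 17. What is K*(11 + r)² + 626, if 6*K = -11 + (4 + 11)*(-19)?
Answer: -114154/3 ≈ -38051.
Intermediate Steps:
K = -148/3 (K = (-11 + (4 + 11)*(-19))/6 = (-11 + 15*(-19))/6 = (-11 - 285)/6 = (⅙)*(-296) = -148/3 ≈ -49.333)
K*(11 + r)² + 626 = -148*(11 + 17)²/3 + 626 = -148/3*28² + 626 = -148/3*784 + 626 = -116032/3 + 626 = -114154/3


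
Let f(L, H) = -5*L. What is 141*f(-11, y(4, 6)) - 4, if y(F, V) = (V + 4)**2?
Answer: 7751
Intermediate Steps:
y(F, V) = (4 + V)**2
141*f(-11, y(4, 6)) - 4 = 141*(-5*(-11)) - 4 = 141*55 - 4 = 7755 - 4 = 7751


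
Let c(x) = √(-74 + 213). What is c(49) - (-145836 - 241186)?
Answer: 387022 + √139 ≈ 3.8703e+5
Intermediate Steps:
c(x) = √139
c(49) - (-145836 - 241186) = √139 - (-145836 - 241186) = √139 - 1*(-387022) = √139 + 387022 = 387022 + √139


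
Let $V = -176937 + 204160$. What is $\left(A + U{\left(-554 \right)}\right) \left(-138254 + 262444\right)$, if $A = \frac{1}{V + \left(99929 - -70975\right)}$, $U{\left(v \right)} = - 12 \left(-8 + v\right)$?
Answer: $\frac{165938764648910}{198127} \approx 8.3754 \cdot 10^{8}$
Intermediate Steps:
$V = 27223$
$U{\left(v \right)} = 96 - 12 v$
$A = \frac{1}{198127}$ ($A = \frac{1}{27223 + \left(99929 - -70975\right)} = \frac{1}{27223 + \left(99929 + 70975\right)} = \frac{1}{27223 + 170904} = \frac{1}{198127} \approx 5.0473 \cdot 10^{-6}$)
$\left(A + U{\left(-554 \right)}\right) \left(-138254 + 262444\right) = \left(\frac{1}{198127} + \left(96 - -6648\right)\right) \left(-138254 + 262444\right) = \left(\frac{1}{198127} + \left(96 + 6648\right)\right) 124190 = \left(\frac{1}{198127} + 6744\right) 124190 = \frac{1336168489}{198127} \cdot 124190 = \frac{165938764648910}{198127}$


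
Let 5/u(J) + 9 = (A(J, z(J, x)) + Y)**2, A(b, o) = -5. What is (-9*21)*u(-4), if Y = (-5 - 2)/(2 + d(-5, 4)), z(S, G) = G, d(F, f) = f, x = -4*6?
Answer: -6804/209 ≈ -32.555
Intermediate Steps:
x = -24
Y = -7/6 (Y = (-5 - 2)/(2 + 4) = -7/6 ≈ -1.1667)
u(J) = 36/209 (u(J) = 5/(-9 + (-5 - 7/6)**2) = 5/(-9 + (-37/6)**2) = 5/(-9 + 1369/36) = 5/(1045/36) = 5*(36/1045) = 36/209)
(-9*21)*u(-4) = -9*21*(36/209) = -189*36/209 = -6804/209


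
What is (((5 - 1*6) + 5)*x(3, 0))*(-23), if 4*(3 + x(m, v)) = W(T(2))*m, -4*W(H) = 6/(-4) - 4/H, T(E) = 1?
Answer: 1449/8 ≈ 181.13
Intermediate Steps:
W(H) = 3/8 + 1/H (W(H) = -(6/(-4) - 4/H)/4 = -(6*(-1/4) - 4/H)/4 = -(-3/2 - 4/H)/4 = 3/8 + 1/H)
x(m, v) = -3 + 11*m/32 (x(m, v) = -3 + ((3/8 + 1/1)*m)/4 = -3 + ((3/8 + 1)*m)/4 = -3 + (11*m/8)/4 = -3 + 11*m/32)
(((5 - 1*6) + 5)*x(3, 0))*(-23) = (((5 - 1*6) + 5)*(-3 + (11/32)*3))*(-23) = (((5 - 6) + 5)*(-3 + 33/32))*(-23) = ((-1 + 5)*(-63/32))*(-23) = (4*(-63/32))*(-23) = -63/8*(-23) = 1449/8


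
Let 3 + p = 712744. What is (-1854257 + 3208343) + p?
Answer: 2066827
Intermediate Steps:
p = 712741 (p = -3 + 712744 = 712741)
(-1854257 + 3208343) + p = (-1854257 + 3208343) + 712741 = 1354086 + 712741 = 2066827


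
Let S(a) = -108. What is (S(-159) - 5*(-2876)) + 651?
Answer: 14923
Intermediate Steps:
(S(-159) - 5*(-2876)) + 651 = (-108 - 5*(-2876)) + 651 = (-108 + 14380) + 651 = 14272 + 651 = 14923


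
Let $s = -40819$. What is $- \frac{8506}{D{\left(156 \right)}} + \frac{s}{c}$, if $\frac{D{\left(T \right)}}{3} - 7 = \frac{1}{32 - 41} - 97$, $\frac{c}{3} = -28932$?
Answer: $\frac{2247964537}{70391556} \approx 31.935$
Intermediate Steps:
$c = -86796$ ($c = 3 \left(-28932\right) = -86796$)
$D{\left(T \right)} = - \frac{811}{3}$ ($D{\left(T \right)} = 21 + 3 \left(\frac{1}{32 - 41} - 97\right) = 21 + 3 \left(\frac{1}{-9} - 97\right) = 21 + 3 \left(- \frac{1}{9} - 97\right) = 21 + 3 \left(- \frac{874}{9}\right) = 21 - \frac{874}{3} = - \frac{811}{3}$)
$- \frac{8506}{D{\left(156 \right)}} + \frac{s}{c} = - \frac{8506}{- \frac{811}{3}} - \frac{40819}{-86796} = \left(-8506\right) \left(- \frac{3}{811}\right) - - \frac{40819}{86796} = \frac{25518}{811} + \frac{40819}{86796} = \frac{2247964537}{70391556}$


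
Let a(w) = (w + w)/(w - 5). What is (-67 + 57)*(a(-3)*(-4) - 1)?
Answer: 40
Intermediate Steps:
a(w) = 2*w/(-5 + w) (a(w) = (2*w)/(-5 + w) = 2*w/(-5 + w))
(-67 + 57)*(a(-3)*(-4) - 1) = (-67 + 57)*((2*(-3)/(-5 - 3))*(-4) - 1) = -10*((2*(-3)/(-8))*(-4) - 1) = -10*((2*(-3)*(-1/8))*(-4) - 1) = -10*((3/4)*(-4) - 1) = -10*(-3 - 1) = -10*(-4) = 40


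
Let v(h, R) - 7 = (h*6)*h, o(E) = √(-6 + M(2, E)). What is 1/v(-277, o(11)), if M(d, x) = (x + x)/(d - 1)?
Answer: 1/460381 ≈ 2.1721e-6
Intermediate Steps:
M(d, x) = 2*x/(-1 + d) (M(d, x) = (2*x)/(-1 + d) = 2*x/(-1 + d))
o(E) = √(-6 + 2*E) (o(E) = √(-6 + 2*E/(-1 + 2)) = √(-6 + 2*E/1) = √(-6 + 2*E*1) = √(-6 + 2*E))
v(h, R) = 7 + 6*h² (v(h, R) = 7 + (h*6)*h = 7 + (6*h)*h = 7 + 6*h²)
1/v(-277, o(11)) = 1/(7 + 6*(-277)²) = 1/(7 + 6*76729) = 1/(7 + 460374) = 1/460381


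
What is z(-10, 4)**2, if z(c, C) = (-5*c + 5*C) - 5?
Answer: 4225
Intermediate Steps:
z(c, C) = -5 - 5*c + 5*C
z(-10, 4)**2 = (-5 - 5*(-10) + 5*4)**2 = (-5 + 50 + 20)**2 = 65**2 = 4225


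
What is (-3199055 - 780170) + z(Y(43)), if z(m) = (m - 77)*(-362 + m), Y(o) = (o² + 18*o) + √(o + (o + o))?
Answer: 1777410 + 4807*√129 ≈ 1.8320e+6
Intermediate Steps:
Y(o) = o² + 18*o + √3*√o (Y(o) = (o² + 18*o) + √(o + 2*o) = (o² + 18*o) + √(3*o) = (o² + 18*o) + √3*√o = o² + 18*o + √3*√o)
z(m) = (-362 + m)*(-77 + m) (z(m) = (-77 + m)*(-362 + m) = (-362 + m)*(-77 + m))
(-3199055 - 780170) + z(Y(43)) = (-3199055 - 780170) + (27874 + (43² + 18*43 + √3*√43)² - 439*(43² + 18*43 + √3*√43)) = -3979225 + (27874 + (1849 + 774 + √129)² - 439*(1849 + 774 + √129)) = -3979225 + (27874 + (2623 + √129)² - 439*(2623 + √129)) = -3979225 + (27874 + (2623 + √129)² + (-1151497 - 439*√129)) = -3979225 + (-1123623 + (2623 + √129)² - 439*√129) = -5102848 + (2623 + √129)² - 439*√129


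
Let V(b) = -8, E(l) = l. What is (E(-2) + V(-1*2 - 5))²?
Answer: 100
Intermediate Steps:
(E(-2) + V(-1*2 - 5))² = (-2 - 8)² = (-10)² = 100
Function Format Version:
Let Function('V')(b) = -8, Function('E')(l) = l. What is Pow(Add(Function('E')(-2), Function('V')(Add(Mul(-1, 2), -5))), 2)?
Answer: 100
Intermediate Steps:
Pow(Add(Function('E')(-2), Function('V')(Add(Mul(-1, 2), -5))), 2) = Pow(Add(-2, -8), 2) = Pow(-10, 2) = 100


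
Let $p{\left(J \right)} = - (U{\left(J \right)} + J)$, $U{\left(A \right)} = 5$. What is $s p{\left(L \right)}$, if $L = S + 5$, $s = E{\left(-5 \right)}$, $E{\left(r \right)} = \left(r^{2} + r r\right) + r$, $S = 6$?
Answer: $-720$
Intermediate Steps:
$E{\left(r \right)} = r + 2 r^{2}$ ($E{\left(r \right)} = \left(r^{2} + r^{2}\right) + r = 2 r^{2} + r = r + 2 r^{2}$)
$s = 45$ ($s = - 5 \left(1 + 2 \left(-5\right)\right) = - 5 \left(1 - 10\right) = \left(-5\right) \left(-9\right) = 45$)
$L = 11$ ($L = 6 + 5 = 11$)
$p{\left(J \right)} = -5 - J$ ($p{\left(J \right)} = - (5 + J) = -5 - J$)
$s p{\left(L \right)} = 45 \left(-5 - 11\right) = 45 \left(-16\right) = -720$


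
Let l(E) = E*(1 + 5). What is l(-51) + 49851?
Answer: 49545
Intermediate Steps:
l(E) = 6*E (l(E) = E*6 = 6*E)
l(-51) + 49851 = 6*(-51) + 49851 = -306 + 49851 = 49545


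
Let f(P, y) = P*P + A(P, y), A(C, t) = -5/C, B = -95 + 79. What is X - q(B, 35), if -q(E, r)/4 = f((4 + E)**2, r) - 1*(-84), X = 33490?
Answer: 4203715/36 ≈ 1.1677e+5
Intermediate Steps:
B = -16
f(P, y) = P**2 - 5/P (f(P, y) = P*P - 5/P = P**2 - 5/P)
q(E, r) = -336 - 4*(-5 + (4 + E)**6)/(4 + E)**2 (q(E, r) = -4*((-5 + ((4 + E)**2)**3)/((4 + E)**2) - 1*(-84)) = -4*((-5 + (4 + E)**6)/(4 + E)**2 + 84) = -4*(84 + (-5 + (4 + E)**6)/(4 + E)**2) = -336 - 4*(-5 + (4 + E)**6)/(4 + E)**2)
X - q(B, 35) = 33490 - (-336 - 4*(4 - 16)**4 + 20/(4 - 16)**2) = 33490 - (-336 - 4*(-12)**4 + 20/(-12)**2) = 33490 - (-336 - 4*20736 + 20*(1/144)) = 33490 - (-336 - 82944 + 5/36) = 33490 - 1*(-2998075/36) = 33490 + 2998075/36 = 4203715/36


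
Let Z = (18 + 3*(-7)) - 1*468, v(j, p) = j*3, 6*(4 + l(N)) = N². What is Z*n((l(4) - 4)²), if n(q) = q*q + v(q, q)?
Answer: -11374336/27 ≈ -4.2127e+5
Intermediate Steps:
l(N) = -4 + N²/6
v(j, p) = 3*j
Z = -471 (Z = (18 - 21) - 468 = -3 - 468 = -471)
n(q) = q² + 3*q (n(q) = q*q + 3*q = q² + 3*q)
Z*n((l(4) - 4)²) = -471*((-4 + (⅙)*4²) - 4)²*(3 + ((-4 + (⅙)*4²) - 4)²) = -471*((-4 + (⅙)*16) - 4)²*(3 + ((-4 + (⅙)*16) - 4)²) = -471*((-4 + 8/3) - 4)²*(3 + ((-4 + 8/3) - 4)²) = -471*(-4/3 - 4)²*(3 + (-4/3 - 4)²) = -471*(-16/3)²*(3 + (-16/3)²) = -40192*(3 + 256/9)/3 = -40192*283/(3*9) = -471*72448/81 = -11374336/27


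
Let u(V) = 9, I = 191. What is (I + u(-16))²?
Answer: 40000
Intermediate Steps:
(I + u(-16))² = (191 + 9)² = 200² = 40000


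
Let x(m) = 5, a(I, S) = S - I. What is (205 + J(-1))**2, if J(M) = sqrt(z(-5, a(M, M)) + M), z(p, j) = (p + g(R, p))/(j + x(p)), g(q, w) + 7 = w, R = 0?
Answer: (1025 + I*sqrt(110))**2/25 ≈ 42021.0 + 860.02*I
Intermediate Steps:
g(q, w) = -7 + w
z(p, j) = (-7 + 2*p)/(5 + j) (z(p, j) = (p + (-7 + p))/(j + 5) = (-7 + 2*p)/(5 + j))
J(M) = sqrt(-17/5 + M) (J(M) = sqrt((-7 + 2*(-5))/(5 + (M - M)) + M) = sqrt((-7 - 10)/(5 + 0) + M) = sqrt(-17/5 + M))
(205 + J(-1))**2 = (205 + sqrt(-85 + 25*(-1))/5)**2 = (205 + sqrt(-85 - 25)/5)**2 = (205 + sqrt(-110)/5)**2 = (205 + (I*sqrt(110))/5)**2 = (205 + I*sqrt(110)/5)**2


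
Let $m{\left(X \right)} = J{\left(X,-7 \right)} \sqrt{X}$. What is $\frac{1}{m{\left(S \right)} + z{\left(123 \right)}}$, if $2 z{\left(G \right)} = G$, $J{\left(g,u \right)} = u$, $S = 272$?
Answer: $- \frac{246}{38183} - \frac{112 \sqrt{17}}{38183} \approx -0.018537$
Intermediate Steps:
$m{\left(X \right)} = - 7 \sqrt{X}$
$z{\left(G \right)} = \frac{G}{2}$
$\frac{1}{m{\left(S \right)} + z{\left(123 \right)}} = \frac{1}{- 7 \sqrt{272} + \frac{1}{2} \cdot 123} = \frac{1}{- 7 \cdot 4 \sqrt{17} + \frac{123}{2}} = \frac{1}{- 28 \sqrt{17} + \frac{123}{2}} = \frac{1}{\frac{123}{2} - 28 \sqrt{17}}$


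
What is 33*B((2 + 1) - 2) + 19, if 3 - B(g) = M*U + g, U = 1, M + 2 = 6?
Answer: -47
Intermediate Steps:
M = 4 (M = -2 + 6 = 4)
B(g) = -1 - g (B(g) = 3 - (4*1 + g) = 3 - (4 + g) = 3 + (-4 - g) = -1 - g)
33*B((2 + 1) - 2) + 19 = 33*(-1 - ((2 + 1) - 2)) + 19 = 33*(-1 - (3 - 2)) + 19 = 33*(-1 - 1*1) + 19 = 33*(-1 - 1) + 19 = 33*(-2) + 19 = -66 + 19 = -47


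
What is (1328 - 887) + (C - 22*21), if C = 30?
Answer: 9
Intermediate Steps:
(1328 - 887) + (C - 22*21) = (1328 - 887) + (30 - 22*21) = 441 + (30 - 462) = 441 - 432 = 9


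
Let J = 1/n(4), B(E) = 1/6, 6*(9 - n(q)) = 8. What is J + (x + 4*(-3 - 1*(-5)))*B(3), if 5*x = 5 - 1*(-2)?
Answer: 1171/690 ≈ 1.6971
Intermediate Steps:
n(q) = 23/3 (n(q) = 9 - 1/6*8 = 9 - 4/3 = 23/3)
x = 7/5 (x = (5 - 1*(-2))/5 = (5 + 2)/5 = (1/5)*7 = 7/5 ≈ 1.4000)
B(E) = 1/6
J = 3/23 (J = 1/(23/3) = 3/23 ≈ 0.13043)
J + (x + 4*(-3 - 1*(-5)))*B(3) = 3/23 + (7/5 + 4*(-3 - 1*(-5)))*(1/6) = 3/23 + (7/5 + 4*(-3 + 5))*(1/6) = 3/23 + (7/5 + 4*2)*(1/6) = 3/23 + (7/5 + 8)*(1/6) = 3/23 + (47/5)*(1/6) = 3/23 + 47/30 = 1171/690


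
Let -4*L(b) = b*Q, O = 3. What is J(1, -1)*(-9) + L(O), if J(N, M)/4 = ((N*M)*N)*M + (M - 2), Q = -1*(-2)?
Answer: 141/2 ≈ 70.500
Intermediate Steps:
Q = 2
J(N, M) = -8 + 4*M + 4*M**2*N**2 (J(N, M) = 4*(((N*M)*N)*M + (M - 2)) = 4*(((M*N)*N)*M + (-2 + M)) = 4*((M*N**2)*M + (-2 + M)) = 4*(M**2*N**2 + (-2 + M)) = 4*(-2 + M + M**2*N**2) = -8 + 4*M + 4*M**2*N**2)
L(b) = -b/2 (L(b) = -b*2/4 = -b/2)
J(1, -1)*(-9) + L(O) = (-8 + 4*(-1) + 4*(-1)**2*1**2)*(-9) - 1/2*3 = (-8 - 4 + 4*1*1)*(-9) - 3/2 = (-8 - 4 + 4)*(-9) - 3/2 = -8*(-9) - 3/2 = 72 - 3/2 = 141/2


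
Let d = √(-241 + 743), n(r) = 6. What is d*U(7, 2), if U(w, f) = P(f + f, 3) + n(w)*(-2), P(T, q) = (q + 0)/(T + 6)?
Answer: -117*√502/10 ≈ -262.14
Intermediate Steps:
P(T, q) = q/(6 + T)
U(w, f) = -12 + 3/(6 + 2*f) (U(w, f) = 3/(6 + (f + f)) + 6*(-2) = 3/(6 + 2*f) - 12 = -12 + 3/(6 + 2*f))
d = √502 ≈ 22.405
d*U(7, 2) = √502*(3*(-23 - 8*2)/(2*(3 + 2))) = √502*((3/2)*(-23 - 16)/5) = √502*((3/2)*(⅕)*(-39)) = √502*(-117/10) = -117*√502/10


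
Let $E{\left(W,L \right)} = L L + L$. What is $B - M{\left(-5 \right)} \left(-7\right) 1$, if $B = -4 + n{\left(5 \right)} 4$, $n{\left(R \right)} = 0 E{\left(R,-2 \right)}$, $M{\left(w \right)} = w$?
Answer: $-39$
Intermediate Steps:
$E{\left(W,L \right)} = L + L^{2}$ ($E{\left(W,L \right)} = L^{2} + L = L + L^{2}$)
$n{\left(R \right)} = 0$ ($n{\left(R \right)} = 0 \left(- 2 \left(1 - 2\right)\right) = 0 \left(\left(-2\right) \left(-1\right)\right) = 0 \cdot 2 = 0$)
$B = -4$ ($B = -4 + 0 \cdot 4 = -4 + 0 = -4$)
$B - M{\left(-5 \right)} \left(-7\right) 1 = -4 - \left(-5\right) \left(-7\right) 1 = -4 - 35 \cdot 1 = -4 - 35 = -39$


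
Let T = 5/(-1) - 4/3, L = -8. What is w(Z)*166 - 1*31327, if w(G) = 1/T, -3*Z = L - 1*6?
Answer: -595711/19 ≈ -31353.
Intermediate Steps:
T = -19/3 (T = 5*(-1) - 4*⅓ = -5 - 4/3 = -19/3 ≈ -6.3333)
Z = 14/3 (Z = -(-8 - 1*6)/3 = -(-8 - 6)/3 = -⅓*(-14) = 14/3 ≈ 4.6667)
w(G) = -3/19 (w(G) = 1/(-19/3) = -3/19)
w(Z)*166 - 1*31327 = -3/19*166 - 1*31327 = -498/19 - 31327 = -595711/19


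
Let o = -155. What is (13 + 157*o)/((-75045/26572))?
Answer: 646284184/75045 ≈ 8612.0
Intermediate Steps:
(13 + 157*o)/((-75045/26572)) = (13 + 157*(-155))/((-75045/26572)) = (13 - 24335)/((-75045*1/26572)) = -24322/(-75045/26572) = -24322*(-26572/75045) = 646284184/75045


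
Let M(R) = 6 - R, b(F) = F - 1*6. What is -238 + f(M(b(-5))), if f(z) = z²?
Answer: 51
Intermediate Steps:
b(F) = -6 + F (b(F) = F - 6 = -6 + F)
-238 + f(M(b(-5))) = -238 + (6 - (-6 - 5))² = -238 + (6 - 1*(-11))² = -238 + (6 + 11)² = -238 + 17² = -238 + 289 = 51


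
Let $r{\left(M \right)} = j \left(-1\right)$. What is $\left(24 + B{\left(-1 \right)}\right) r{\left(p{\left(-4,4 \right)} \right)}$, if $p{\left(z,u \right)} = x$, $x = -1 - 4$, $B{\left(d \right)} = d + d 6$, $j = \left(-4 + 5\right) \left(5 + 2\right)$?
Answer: $-119$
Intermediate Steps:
$j = 7$ ($j = 1 \cdot 7 = 7$)
$B{\left(d \right)} = 7 d$ ($B{\left(d \right)} = d + 6 d = 7 d$)
$x = -5$ ($x = -1 - 4 = -5$)
$p{\left(z,u \right)} = -5$
$r{\left(M \right)} = -7$ ($r{\left(M \right)} = 7 \left(-1\right) = -7$)
$\left(24 + B{\left(-1 \right)}\right) r{\left(p{\left(-4,4 \right)} \right)} = \left(24 + 7 \left(-1\right)\right) \left(-7\right) = \left(24 - 7\right) \left(-7\right) = 17 \left(-7\right) = -119$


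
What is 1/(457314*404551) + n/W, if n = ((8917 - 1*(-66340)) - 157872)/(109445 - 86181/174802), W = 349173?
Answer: -80961408429843910411/37450261695566055813483006 ≈ -2.1618e-6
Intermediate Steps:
n = -14441267230/19131118709 (n = ((8917 + 66340) - 157872)/(109445 - 86181*1/174802) = (75257 - 157872)/(109445 - 86181/174802) = -82615/19131118709/174802 = -82615*174802/19131118709 = -14441267230/19131118709 ≈ -0.75486)
1/(457314*404551) + n/W = 1/(457314*404551) - 14441267230/19131118709/349173 = (1/457314)*(1/404551) - 14441267230/19131118709*1/349173 = 1/185006836014 - 14441267230/6680070112977657 = -80961408429843910411/37450261695566055813483006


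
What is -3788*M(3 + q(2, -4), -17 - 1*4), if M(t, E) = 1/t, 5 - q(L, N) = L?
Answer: -1894/3 ≈ -631.33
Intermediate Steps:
q(L, N) = 5 - L
-3788*M(3 + q(2, -4), -17 - 1*4) = -3788/(3 + (5 - 1*2)) = -3788/(3 + (5 - 2)) = -3788/(3 + 3) = -3788/6 = -3788*1/6 = -1894/3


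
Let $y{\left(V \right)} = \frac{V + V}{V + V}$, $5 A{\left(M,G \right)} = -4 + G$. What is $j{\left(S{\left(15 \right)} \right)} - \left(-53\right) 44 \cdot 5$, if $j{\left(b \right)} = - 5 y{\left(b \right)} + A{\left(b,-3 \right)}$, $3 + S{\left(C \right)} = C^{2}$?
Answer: $\frac{58268}{5} \approx 11654.0$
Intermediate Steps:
$A{\left(M,G \right)} = - \frac{4}{5} + \frac{G}{5}$ ($A{\left(M,G \right)} = \frac{-4 + G}{5} = - \frac{4}{5} + \frac{G}{5}$)
$y{\left(V \right)} = 1$ ($y{\left(V \right)} = \frac{2 V}{2 V} = 2 V \frac{1}{2 V} = 1$)
$S{\left(C \right)} = -3 + C^{2}$
$j{\left(b \right)} = - \frac{32}{5}$ ($j{\left(b \right)} = \left(-5\right) 1 + \left(- \frac{4}{5} + \frac{1}{5} \left(-3\right)\right) = -5 - \frac{7}{5} = - \frac{32}{5}$)
$j{\left(S{\left(15 \right)} \right)} - \left(-53\right) 44 \cdot 5 = - \frac{32}{5} - \left(-53\right) 44 \cdot 5 = - \frac{32}{5} - \left(-2332\right) 5 = - \frac{32}{5} - -11660 = - \frac{32}{5} + 11660 = \frac{58268}{5}$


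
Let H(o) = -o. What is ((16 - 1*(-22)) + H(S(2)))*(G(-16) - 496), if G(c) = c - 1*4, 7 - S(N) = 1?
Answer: -16512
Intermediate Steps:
S(N) = 6 (S(N) = 7 - 1*1 = 7 - 1 = 6)
G(c) = -4 + c (G(c) = c - 4 = -4 + c)
((16 - 1*(-22)) + H(S(2)))*(G(-16) - 496) = ((16 - 1*(-22)) - 1*6)*((-4 - 16) - 496) = ((16 + 22) - 6)*(-20 - 496) = (38 - 6)*(-516) = 32*(-516) = -16512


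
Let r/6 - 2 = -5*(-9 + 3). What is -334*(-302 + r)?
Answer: 36740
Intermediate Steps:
r = 192 (r = 12 + 6*(-5*(-9 + 3)) = 12 + 6*(-5*(-6)) = 12 + 6*30 = 12 + 180 = 192)
-334*(-302 + r) = -334*(-302 + 192) = -334*(-110) = 36740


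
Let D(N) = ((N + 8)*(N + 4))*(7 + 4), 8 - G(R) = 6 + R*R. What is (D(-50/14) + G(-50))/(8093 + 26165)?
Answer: -121379/1678642 ≈ -0.072308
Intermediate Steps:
G(R) = 2 - R² (G(R) = 8 - (6 + R*R) = 8 - (6 + R²) = 8 + (-6 - R²) = 2 - R²)
D(N) = 11*(4 + N)*(8 + N) (D(N) = ((8 + N)*(4 + N))*11 = ((4 + N)*(8 + N))*11 = 11*(4 + N)*(8 + N))
(D(-50/14) + G(-50))/(8093 + 26165) = ((352 + 11*(-50/14)² + 132*(-50/14)) + (2 - 1*(-50)²))/(8093 + 26165) = ((352 + 11*(-50*1/14)² + 132*(-50*1/14)) + (2 - 1*2500))/34258 = ((352 + 11*(-25/7)² + 132*(-25/7)) + (2 - 2500))*(1/34258) = ((352 + 11*(625/49) - 3300/7) - 2498)*(1/34258) = ((352 + 6875/49 - 3300/7) - 2498)*(1/34258) = (1023/49 - 2498)*(1/34258) = -121379/49*1/34258 = -121379/1678642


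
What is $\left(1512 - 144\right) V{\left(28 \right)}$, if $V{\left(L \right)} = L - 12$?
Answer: $21888$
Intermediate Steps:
$V{\left(L \right)} = -12 + L$
$\left(1512 - 144\right) V{\left(28 \right)} = \left(1512 - 144\right) \left(-12 + 28\right) = 1368 \cdot 16 = 21888$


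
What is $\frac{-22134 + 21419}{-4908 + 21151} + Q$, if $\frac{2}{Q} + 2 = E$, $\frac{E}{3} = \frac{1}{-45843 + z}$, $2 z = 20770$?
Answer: $- \frac{1202595673}{1151937317} \approx -1.044$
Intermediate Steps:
$z = 10385$ ($z = \frac{1}{2} \cdot 20770 = 10385$)
$E = - \frac{3}{35458}$ ($E = \frac{3}{-45843 + 10385} = \frac{3}{-35458} = 3 \left(- \frac{1}{35458}\right) = - \frac{3}{35458} \approx -8.4607 \cdot 10^{-5}$)
$Q = - \frac{70916}{70919}$ ($Q = \frac{2}{-2 - \frac{3}{35458}} = \frac{2}{- \frac{70919}{35458}} = 2 \left(- \frac{35458}{70919}\right) = - \frac{70916}{70919} \approx -0.99996$)
$\frac{-22134 + 21419}{-4908 + 21151} + Q = \frac{-22134 + 21419}{-4908 + 21151} - \frac{70916}{70919} = - \frac{715}{16243} - \frac{70916}{70919} = - \frac{1202595673}{1151937317}$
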